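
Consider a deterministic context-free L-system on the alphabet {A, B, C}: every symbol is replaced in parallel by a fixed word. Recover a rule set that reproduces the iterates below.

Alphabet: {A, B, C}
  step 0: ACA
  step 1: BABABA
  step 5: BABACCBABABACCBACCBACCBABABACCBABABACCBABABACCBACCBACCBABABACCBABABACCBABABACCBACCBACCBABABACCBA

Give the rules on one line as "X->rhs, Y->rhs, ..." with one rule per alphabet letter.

A->BA, B->CC, C->BA

  step 0 ⇒ step 1: ACA ⇒ BA·BA·BA
    A ↦ BA
    C ↦ BA
    B ↦ CC  (constrained at step 1)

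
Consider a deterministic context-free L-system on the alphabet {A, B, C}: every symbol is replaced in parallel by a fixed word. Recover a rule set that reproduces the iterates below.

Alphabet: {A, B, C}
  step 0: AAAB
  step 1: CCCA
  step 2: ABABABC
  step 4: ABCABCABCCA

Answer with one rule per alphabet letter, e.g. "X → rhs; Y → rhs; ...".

A->C, B->A, C->AB

  step 1 ⇒ step 2: CCCA ⇒ AB·AB·AB·C
    A ↦ C
    C ↦ AB
  step 0 ⇒ step 1: AAAB ⇒ C·C·C·A
    B ↦ A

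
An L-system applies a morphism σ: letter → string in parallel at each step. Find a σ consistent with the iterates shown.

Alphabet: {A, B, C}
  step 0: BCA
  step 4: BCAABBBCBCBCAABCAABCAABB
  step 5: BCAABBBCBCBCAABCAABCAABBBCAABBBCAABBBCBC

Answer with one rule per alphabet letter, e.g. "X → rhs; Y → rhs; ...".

A->B, B->BC, C->AA

  step 4 ⇒ step 5: BCAABBBCBCBCAABCAABCAABB ⇒ BC·AA·B·B·BC·BC·BC·AA·BC·AA·BC·AA·B·B·BC·AA·B·B·BC·AA·B·B·BC·BC
    A ↦ B
    B ↦ BC
    C ↦ AA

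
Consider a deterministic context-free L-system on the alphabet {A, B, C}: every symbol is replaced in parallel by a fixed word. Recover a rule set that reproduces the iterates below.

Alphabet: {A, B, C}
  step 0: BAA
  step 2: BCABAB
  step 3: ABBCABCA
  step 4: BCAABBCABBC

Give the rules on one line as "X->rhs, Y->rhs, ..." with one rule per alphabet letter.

  step 3 ⇒ step 4: ABBCABCA ⇒ BC·A·A·B·BC·A·B·BC
    A ↦ BC
    B ↦ A
    C ↦ B

A->BC, B->A, C->B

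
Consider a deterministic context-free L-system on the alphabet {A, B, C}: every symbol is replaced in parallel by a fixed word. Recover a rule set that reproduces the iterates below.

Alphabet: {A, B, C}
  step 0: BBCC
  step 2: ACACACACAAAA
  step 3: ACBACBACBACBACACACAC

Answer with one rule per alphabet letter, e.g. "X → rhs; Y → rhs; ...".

  step 2 ⇒ step 3: ACACACACAAAA ⇒ AC·B·AC·B·AC·B·AC·B·AC·AC·AC·AC
    A ↦ AC
    C ↦ B
    B ↦ AA  (constrained at step 0)

A->AC, B->AA, C->B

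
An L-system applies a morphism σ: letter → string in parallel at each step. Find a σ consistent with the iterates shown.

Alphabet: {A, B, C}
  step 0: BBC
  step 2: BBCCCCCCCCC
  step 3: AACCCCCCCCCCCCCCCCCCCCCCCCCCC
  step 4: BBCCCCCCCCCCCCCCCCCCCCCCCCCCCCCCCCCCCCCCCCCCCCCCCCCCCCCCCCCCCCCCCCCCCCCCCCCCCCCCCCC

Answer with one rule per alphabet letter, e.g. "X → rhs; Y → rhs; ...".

A->B, B->A, C->CCC

  step 3 ⇒ step 4: AACCCCCCCCCCCCCCCCCCCCCCCCCCC ⇒ B·B·CCC·CCC·CCC·CCC·CCC·CCC·CCC·CCC·CCC·CCC·CCC·CCC·CCC·CCC·CCC·CCC·CCC·CCC·CCC·CCC·CCC·CCC·CCC·CCC·CCC·CCC·CCC
    A ↦ B
    C ↦ CCC
  step 2 ⇒ step 3: BBCCCCCCCCC ⇒ A·A·CCC·CCC·CCC·CCC·CCC·CCC·CCC·CCC·CCC
    B ↦ A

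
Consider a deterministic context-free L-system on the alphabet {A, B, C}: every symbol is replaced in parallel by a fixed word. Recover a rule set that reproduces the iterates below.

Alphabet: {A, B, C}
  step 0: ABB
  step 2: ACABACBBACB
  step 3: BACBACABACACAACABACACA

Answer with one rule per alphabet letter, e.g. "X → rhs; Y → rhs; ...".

A->B, B->ACA, C->AC

  step 2 ⇒ step 3: ACABACBBACB ⇒ B·AC·B·ACA·B·AC·ACA·ACA·B·AC·ACA
    A ↦ B
    B ↦ ACA
    C ↦ AC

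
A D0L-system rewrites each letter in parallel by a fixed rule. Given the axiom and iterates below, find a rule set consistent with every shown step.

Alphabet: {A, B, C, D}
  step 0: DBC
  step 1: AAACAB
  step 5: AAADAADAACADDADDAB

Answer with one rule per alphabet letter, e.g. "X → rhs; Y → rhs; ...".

  step 0 ⇒ step 1: DBC ⇒ A·AAC·AB
    B ↦ AAC
    C ↦ AB
    D ↦ A
    A ↦ D  (constrained at step 1)

A->D, B->AAC, C->AB, D->A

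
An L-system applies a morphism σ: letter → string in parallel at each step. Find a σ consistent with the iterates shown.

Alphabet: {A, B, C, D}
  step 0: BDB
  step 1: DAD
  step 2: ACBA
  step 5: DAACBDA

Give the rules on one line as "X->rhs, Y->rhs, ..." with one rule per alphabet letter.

  step 1 ⇒ step 2: DAD ⇒ A·CB·A
    A ↦ CB
    D ↦ A
  step 0 ⇒ step 1: BDB ⇒ D·A·D
    B ↦ D
    C ↦ B  (constrained at step 2)

A->CB, B->D, C->B, D->A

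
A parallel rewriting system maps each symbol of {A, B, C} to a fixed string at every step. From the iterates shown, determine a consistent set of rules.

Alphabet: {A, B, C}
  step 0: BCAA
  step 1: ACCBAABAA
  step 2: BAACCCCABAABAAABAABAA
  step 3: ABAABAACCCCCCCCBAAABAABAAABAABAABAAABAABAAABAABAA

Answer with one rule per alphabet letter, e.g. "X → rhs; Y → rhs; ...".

  step 2 ⇒ step 3: BAACCCCABAABAAABAABAA ⇒ A·BAA·BAA·CC·CC·CC·CC·BAA·A·BAA·BAA·A·BAA·BAA·BAA·A·BAA·BAA·A·BAA·BAA
    A ↦ BAA
    B ↦ A
    C ↦ CC

A->BAA, B->A, C->CC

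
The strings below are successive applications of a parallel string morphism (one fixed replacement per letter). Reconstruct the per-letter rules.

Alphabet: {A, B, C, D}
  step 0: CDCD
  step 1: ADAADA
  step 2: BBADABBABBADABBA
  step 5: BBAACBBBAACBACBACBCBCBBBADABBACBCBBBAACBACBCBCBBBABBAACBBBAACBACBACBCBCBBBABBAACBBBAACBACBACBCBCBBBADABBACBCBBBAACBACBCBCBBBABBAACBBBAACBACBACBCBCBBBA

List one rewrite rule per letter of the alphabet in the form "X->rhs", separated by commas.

A->BBA, B->CB, C->A, D->DA

  step 1 ⇒ step 2: ADAADA ⇒ BBA·DA·BBA·BBA·DA·BBA
    A ↦ BBA
    D ↦ DA
    B ↦ CB  (constrained at step 2)
  step 0 ⇒ step 1: CDCD ⇒ A·DA·A·DA
    C ↦ A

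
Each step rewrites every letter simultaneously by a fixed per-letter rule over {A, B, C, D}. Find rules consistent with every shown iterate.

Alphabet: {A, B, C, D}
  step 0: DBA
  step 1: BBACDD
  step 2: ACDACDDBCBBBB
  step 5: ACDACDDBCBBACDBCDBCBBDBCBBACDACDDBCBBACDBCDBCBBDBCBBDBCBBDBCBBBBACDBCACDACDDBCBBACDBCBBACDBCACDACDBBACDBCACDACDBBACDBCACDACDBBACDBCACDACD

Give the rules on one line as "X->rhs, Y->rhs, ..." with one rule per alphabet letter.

  step 1 ⇒ step 2: BBACDD ⇒ ACD·ACD·D·BC·BB·BB
    A ↦ D
    B ↦ ACD
    C ↦ BC
    D ↦ BB

A->D, B->ACD, C->BC, D->BB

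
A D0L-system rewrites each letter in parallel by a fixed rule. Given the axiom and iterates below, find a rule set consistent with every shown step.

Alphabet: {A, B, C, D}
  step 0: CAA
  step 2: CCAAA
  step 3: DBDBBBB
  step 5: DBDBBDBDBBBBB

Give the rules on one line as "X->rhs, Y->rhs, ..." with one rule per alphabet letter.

A->B, B->A, C->DB, D->CC

  step 2 ⇒ step 3: CCAAA ⇒ DB·DB·B·B·B
    A ↦ B
    C ↦ DB
    B ↦ A  (constrained at step 3)
    D ↦ CC  (constrained at step 3)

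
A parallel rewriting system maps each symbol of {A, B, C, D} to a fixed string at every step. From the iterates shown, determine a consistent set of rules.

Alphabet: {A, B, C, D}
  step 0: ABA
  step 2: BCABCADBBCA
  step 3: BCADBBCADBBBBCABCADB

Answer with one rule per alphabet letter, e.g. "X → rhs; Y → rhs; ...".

A->B, B->BCA, C->D, D->BB

  step 2 ⇒ step 3: BCABCADBBCA ⇒ BCA·D·B·BCA·D·B·BB·BCA·BCA·D·B
    A ↦ B
    B ↦ BCA
    C ↦ D
    D ↦ BB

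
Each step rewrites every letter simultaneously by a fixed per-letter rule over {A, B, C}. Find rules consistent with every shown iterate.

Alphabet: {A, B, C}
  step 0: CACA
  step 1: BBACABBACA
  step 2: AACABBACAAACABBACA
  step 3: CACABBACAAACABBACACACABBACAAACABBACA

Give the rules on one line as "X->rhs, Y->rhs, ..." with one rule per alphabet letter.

  step 2 ⇒ step 3: AACABBACAAACABBACA ⇒ CA·CA·BBA·CA·A·A·CA·BBA·CA·CA·CA·BBA·CA·A·A·CA·BBA·CA
    A ↦ CA
    B ↦ A
    C ↦ BBA

A->CA, B->A, C->BBA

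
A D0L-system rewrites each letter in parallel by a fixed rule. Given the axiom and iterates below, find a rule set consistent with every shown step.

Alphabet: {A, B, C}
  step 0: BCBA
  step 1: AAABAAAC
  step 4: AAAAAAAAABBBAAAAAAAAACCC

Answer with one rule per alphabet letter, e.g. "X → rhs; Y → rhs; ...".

A->C, B->AAA, C->B

  step 0 ⇒ step 1: BCBA ⇒ AAA·B·AAA·C
    A ↦ C
    B ↦ AAA
    C ↦ B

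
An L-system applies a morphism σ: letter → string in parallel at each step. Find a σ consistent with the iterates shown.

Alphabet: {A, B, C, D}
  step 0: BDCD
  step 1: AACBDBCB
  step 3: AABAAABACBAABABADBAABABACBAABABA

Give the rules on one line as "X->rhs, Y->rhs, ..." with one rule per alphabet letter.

A->BA, B->AA, C->DB, D->CB

  step 0 ⇒ step 1: BDCD ⇒ AA·CB·DB·CB
    B ↦ AA
    C ↦ DB
    D ↦ CB
    A ↦ BA  (constrained at step 1)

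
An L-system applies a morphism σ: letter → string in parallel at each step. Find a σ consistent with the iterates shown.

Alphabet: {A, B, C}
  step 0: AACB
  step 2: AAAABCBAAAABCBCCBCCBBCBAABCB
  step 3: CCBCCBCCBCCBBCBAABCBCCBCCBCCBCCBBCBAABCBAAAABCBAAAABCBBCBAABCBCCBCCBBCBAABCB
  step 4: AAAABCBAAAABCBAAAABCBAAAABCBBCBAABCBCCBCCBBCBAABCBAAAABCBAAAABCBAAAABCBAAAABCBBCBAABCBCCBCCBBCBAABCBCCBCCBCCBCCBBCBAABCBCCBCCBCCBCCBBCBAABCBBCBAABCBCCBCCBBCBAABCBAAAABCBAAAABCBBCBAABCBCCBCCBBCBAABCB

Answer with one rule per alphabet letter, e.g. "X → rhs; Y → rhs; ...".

A->CCB, B->BCB, C->AA

  step 3 ⇒ step 4: CCBCCBCCBCCBBCBAABCBCCBCCBCCBCCBBCBAABCBAAAABCBAAAABCBBCBAABCBCCBCCBBCBAABCB ⇒ AA·AA·BCB·AA·AA·BCB·AA·AA·BCB·AA·AA·BCB·BCB·AA·BCB·CCB·CCB·BCB·AA·BCB·AA·AA·BCB·AA·AA·BCB·AA·AA·BCB·AA·AA·BCB·BCB·AA·BCB·CCB·CCB·BCB·AA·BCB·CCB·CCB·CCB·CCB·BCB·AA·BCB·CCB·CCB·CCB·CCB·BCB·AA·BCB·BCB·AA·BCB·CCB·CCB·BCB·AA·BCB·AA·AA·BCB·AA·AA·BCB·BCB·AA·BCB·CCB·CCB·BCB·AA·BCB
    A ↦ CCB
    B ↦ BCB
    C ↦ AA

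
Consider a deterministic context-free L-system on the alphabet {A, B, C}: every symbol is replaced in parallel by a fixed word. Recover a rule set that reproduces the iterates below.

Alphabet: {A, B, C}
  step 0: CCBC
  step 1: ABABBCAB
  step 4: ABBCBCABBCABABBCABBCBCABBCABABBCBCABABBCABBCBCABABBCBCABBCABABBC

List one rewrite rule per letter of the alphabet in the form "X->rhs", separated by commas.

A->AB, B->BC, C->AB

  step 0 ⇒ step 1: CCBC ⇒ AB·AB·BC·AB
    B ↦ BC
    C ↦ AB
    A ↦ AB  (constrained at step 1)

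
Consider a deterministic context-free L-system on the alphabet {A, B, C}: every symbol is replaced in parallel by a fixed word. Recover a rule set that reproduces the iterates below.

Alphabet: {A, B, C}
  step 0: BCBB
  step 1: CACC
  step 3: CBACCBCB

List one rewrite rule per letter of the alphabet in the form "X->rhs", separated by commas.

  step 0 ⇒ step 1: BCBB ⇒ C·A·C·C
    B ↦ C
    C ↦ A
    A ↦ CB  (constrained at step 1)

A->CB, B->C, C->A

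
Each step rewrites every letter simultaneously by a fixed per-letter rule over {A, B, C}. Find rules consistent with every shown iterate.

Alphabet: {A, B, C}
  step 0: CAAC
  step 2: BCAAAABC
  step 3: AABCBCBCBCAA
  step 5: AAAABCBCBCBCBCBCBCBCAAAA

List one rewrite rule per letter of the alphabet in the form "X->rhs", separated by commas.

A->BC, B->A, C->A

  step 2 ⇒ step 3: BCAAAABC ⇒ A·A·BC·BC·BC·BC·A·A
    A ↦ BC
    B ↦ A
    C ↦ A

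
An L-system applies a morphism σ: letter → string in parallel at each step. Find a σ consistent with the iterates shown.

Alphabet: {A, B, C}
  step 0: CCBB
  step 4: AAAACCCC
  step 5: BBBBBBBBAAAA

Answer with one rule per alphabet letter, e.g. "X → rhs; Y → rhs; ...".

  step 4 ⇒ step 5: AAAACCCC ⇒ BB·BB·BB·BB·A·A·A·A
    A ↦ BB
    C ↦ A
    B ↦ C  (constrained at step 0)

A->BB, B->C, C->A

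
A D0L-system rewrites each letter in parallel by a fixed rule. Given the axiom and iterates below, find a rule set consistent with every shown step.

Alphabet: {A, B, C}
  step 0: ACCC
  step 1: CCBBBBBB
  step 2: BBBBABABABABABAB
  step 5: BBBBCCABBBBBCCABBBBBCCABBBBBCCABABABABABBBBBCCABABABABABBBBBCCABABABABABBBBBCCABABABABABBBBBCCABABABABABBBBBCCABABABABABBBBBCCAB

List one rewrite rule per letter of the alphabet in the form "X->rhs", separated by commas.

  step 1 ⇒ step 2: CCBBBBBB ⇒ BB·BB·AB·AB·AB·AB·AB·AB
    B ↦ AB
    C ↦ BB
  step 0 ⇒ step 1: ACCC ⇒ CC·BB·BB·BB
    A ↦ CC

A->CC, B->AB, C->BB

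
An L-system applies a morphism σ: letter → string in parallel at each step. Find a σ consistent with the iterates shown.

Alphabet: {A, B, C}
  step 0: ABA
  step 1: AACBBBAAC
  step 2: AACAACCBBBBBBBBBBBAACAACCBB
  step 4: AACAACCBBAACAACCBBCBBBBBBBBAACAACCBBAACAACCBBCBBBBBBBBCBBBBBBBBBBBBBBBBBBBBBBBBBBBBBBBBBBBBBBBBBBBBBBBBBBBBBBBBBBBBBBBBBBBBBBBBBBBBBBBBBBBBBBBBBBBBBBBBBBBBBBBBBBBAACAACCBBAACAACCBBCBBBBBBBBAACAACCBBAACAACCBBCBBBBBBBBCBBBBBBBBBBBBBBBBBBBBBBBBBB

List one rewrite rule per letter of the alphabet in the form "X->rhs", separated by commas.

A->AAC, B->BBB, C->CBB

  step 1 ⇒ step 2: AACBBBAAC ⇒ AAC·AAC·CBB·BBB·BBB·BBB·AAC·AAC·CBB
    A ↦ AAC
    B ↦ BBB
    C ↦ CBB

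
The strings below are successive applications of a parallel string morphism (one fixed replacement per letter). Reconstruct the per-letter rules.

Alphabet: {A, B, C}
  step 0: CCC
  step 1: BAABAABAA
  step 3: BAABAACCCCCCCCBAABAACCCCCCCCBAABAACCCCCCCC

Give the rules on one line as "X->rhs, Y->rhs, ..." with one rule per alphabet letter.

A->BB, B->CC, C->BAA

  step 0 ⇒ step 1: CCC ⇒ BAA·BAA·BAA
    C ↦ BAA
    A ↦ BB  (constrained at step 1)
    B ↦ CC  (constrained at step 1)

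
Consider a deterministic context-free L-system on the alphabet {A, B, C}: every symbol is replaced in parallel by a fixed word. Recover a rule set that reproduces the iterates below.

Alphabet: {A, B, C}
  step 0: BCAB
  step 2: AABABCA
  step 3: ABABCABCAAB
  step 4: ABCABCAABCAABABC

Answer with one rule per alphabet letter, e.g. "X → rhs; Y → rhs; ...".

A->AB, B->C, C->A

  step 3 ⇒ step 4: ABABCABCAAB ⇒ AB·C·AB·C·A·AB·C·A·AB·AB·C
    A ↦ AB
    B ↦ C
    C ↦ A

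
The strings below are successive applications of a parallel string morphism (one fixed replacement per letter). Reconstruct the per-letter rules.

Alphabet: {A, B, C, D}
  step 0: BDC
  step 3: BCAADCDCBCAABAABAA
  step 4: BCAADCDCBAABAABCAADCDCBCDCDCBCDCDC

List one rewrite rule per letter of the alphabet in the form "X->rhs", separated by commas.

  step 3 ⇒ step 4: BCAADCDCBCAABAABAA ⇒ BC·AA·DC·DC·B·AA·B·AA·BC·AA·DC·DC·BC·DC·DC·BC·DC·DC
    A ↦ DC
    B ↦ BC
    C ↦ AA
    D ↦ B

A->DC, B->BC, C->AA, D->B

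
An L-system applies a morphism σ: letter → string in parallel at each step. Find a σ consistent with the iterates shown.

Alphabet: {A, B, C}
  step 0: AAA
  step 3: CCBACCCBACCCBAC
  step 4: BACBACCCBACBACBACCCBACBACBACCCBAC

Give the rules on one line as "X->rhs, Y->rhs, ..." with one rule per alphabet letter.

A->C, B->C, C->BAC

  step 3 ⇒ step 4: CCBACCCBACCCBAC ⇒ BAC·BAC·C·C·BAC·BAC·BAC·C·C·BAC·BAC·BAC·C·C·BAC
    A ↦ C
    B ↦ C
    C ↦ BAC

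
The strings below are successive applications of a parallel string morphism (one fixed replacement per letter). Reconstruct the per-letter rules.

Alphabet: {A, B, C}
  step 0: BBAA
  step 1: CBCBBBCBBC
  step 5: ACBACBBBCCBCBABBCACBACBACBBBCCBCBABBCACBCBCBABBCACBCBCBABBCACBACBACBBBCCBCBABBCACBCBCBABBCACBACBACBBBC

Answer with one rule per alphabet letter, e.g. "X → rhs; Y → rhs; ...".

A->BBC, B->CB, C->A

  step 0 ⇒ step 1: BBAA ⇒ CB·CB·BBC·BBC
    A ↦ BBC
    B ↦ CB
    C ↦ A  (constrained at step 1)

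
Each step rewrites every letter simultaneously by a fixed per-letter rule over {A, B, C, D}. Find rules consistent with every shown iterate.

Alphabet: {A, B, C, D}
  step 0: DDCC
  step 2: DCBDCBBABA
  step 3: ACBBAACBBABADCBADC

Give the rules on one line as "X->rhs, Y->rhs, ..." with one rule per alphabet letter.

A->DC, B->BA, C->B, D->AC

  step 2 ⇒ step 3: DCBDCBBABA ⇒ AC·B·BA·AC·B·BA·BA·DC·BA·DC
    A ↦ DC
    B ↦ BA
    C ↦ B
    D ↦ AC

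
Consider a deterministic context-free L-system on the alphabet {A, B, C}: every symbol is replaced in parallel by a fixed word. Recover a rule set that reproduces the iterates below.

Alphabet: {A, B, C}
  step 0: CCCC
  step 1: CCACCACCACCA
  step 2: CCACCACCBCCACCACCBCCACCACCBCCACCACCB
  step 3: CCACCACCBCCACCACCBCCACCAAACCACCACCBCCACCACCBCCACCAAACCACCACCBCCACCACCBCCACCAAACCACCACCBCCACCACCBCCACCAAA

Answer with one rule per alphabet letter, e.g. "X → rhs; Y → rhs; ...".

A->CCB, B->AA, C->CCA

  step 2 ⇒ step 3: CCACCACCBCCACCACCBCCACCACCBCCACCACCB ⇒ CCA·CCA·CCB·CCA·CCA·CCB·CCA·CCA·AA·CCA·CCA·CCB·CCA·CCA·CCB·CCA·CCA·AA·CCA·CCA·CCB·CCA·CCA·CCB·CCA·CCA·AA·CCA·CCA·CCB·CCA·CCA·CCB·CCA·CCA·AA
    A ↦ CCB
    B ↦ AA
    C ↦ CCA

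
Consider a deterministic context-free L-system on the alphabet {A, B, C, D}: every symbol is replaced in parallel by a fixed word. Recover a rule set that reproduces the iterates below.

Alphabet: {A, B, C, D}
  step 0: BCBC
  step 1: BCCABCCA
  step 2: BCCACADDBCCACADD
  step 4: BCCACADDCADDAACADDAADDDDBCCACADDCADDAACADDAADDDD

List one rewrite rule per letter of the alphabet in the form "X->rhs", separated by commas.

  step 1 ⇒ step 2: BCCABCCA ⇒ BC·CA·CA·DD·BC·CA·CA·DD
    A ↦ DD
    B ↦ BC
    C ↦ CA
    D ↦ A  (constrained at step 2)

A->DD, B->BC, C->CA, D->A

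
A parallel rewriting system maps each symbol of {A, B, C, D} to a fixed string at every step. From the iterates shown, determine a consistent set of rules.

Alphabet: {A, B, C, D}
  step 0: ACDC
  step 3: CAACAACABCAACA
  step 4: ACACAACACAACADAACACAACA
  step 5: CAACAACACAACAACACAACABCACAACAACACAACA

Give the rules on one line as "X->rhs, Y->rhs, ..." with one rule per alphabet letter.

A->CA, B->DA, C->A, D->B

  step 4 ⇒ step 5: ACACAACACAACADAACACAACA ⇒ CA·A·CA·A·CA·CA·A·CA·A·CA·CA·A·CA·B·CA·CA·A·CA·A·CA·CA·A·CA
    A ↦ CA
    C ↦ A
    D ↦ B
  step 3 ⇒ step 4: CAACAACABCAACA ⇒ A·CA·CA·A·CA·CA·A·CA·DA·A·CA·CA·A·CA
    B ↦ DA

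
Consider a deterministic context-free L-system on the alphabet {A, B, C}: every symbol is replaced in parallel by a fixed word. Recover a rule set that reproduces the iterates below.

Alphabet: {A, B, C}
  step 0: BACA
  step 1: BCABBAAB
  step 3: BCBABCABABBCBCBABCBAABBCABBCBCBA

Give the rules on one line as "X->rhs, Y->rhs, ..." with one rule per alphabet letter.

  step 0 ⇒ step 1: BACA ⇒ BC·AB·BA·AB
    A ↦ AB
    B ↦ BC
    C ↦ BA

A->AB, B->BC, C->BA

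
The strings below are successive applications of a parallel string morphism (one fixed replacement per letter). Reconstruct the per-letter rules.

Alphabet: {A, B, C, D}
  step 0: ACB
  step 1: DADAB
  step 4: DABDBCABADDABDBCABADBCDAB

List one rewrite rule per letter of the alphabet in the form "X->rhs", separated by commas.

  step 0 ⇒ step 1: ACB ⇒ D·AD·AB
    A ↦ D
    B ↦ AB
    C ↦ AD
    D ↦ BC  (constrained at step 1)

A->D, B->AB, C->AD, D->BC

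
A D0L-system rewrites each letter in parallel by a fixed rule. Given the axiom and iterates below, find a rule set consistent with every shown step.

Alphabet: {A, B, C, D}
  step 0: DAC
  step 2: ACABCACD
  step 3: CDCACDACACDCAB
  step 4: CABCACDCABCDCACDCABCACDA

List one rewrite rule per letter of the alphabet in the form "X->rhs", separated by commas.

  step 3 ⇒ step 4: CDCACDACACDCAB ⇒ CA·B·CA·CD·CA·B·CD·CA·CD·CA·B·CA·CD·A
    A ↦ CD
    B ↦ A
    C ↦ CA
    D ↦ B

A->CD, B->A, C->CA, D->B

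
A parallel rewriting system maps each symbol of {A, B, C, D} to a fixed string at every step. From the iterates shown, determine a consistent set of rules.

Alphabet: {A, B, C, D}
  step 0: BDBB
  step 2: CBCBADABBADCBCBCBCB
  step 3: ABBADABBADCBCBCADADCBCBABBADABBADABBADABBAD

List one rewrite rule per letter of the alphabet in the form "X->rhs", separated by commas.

A->C, B->AD, C->ABB, D->BCB

  step 2 ⇒ step 3: CBCBADABBADCBCBCBCB ⇒ ABB·AD·ABB·AD·C·BCB·C·AD·AD·C·BCB·ABB·AD·ABB·AD·ABB·AD·ABB·AD
    A ↦ C
    B ↦ AD
    C ↦ ABB
    D ↦ BCB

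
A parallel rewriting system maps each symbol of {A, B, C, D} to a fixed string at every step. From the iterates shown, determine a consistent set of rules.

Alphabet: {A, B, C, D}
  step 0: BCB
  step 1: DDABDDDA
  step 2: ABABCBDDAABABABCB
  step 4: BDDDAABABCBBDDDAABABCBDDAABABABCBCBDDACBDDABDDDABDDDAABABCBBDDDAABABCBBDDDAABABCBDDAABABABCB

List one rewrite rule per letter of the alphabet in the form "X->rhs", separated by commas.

A->CB, B->DDA, C->BD, D->AB

  step 1 ⇒ step 2: DDABDDDA ⇒ AB·AB·CB·DDA·AB·AB·AB·CB
    A ↦ CB
    B ↦ DDA
    D ↦ AB
  step 0 ⇒ step 1: BCB ⇒ DDA·BD·DDA
    C ↦ BD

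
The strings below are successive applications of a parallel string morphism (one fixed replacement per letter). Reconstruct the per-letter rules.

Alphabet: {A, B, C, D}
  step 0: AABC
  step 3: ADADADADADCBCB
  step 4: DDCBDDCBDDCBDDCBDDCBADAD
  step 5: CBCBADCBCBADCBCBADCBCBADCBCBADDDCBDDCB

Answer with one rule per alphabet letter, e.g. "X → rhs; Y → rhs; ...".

  step 4 ⇒ step 5: DDCBDDCBDDCBDDCBDDCBADAD ⇒ CB·CB·A·D·CB·CB·A·D·CB·CB·A·D·CB·CB·A·D·CB·CB·A·D·DD·CB·DD·CB
    A ↦ DD
    B ↦ D
    C ↦ A
    D ↦ CB

A->DD, B->D, C->A, D->CB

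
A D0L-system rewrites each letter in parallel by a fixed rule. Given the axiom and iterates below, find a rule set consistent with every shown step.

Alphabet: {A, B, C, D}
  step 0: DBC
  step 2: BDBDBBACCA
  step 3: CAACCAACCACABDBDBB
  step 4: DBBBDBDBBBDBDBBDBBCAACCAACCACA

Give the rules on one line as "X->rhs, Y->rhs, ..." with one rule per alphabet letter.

A->B, B->CA, C->DB, D->AC

  step 3 ⇒ step 4: CAACCAACCACABDBDBB ⇒ DB·B·B·DB·DB·B·B·DB·DB·B·DB·B·CA·AC·CA·AC·CA·CA
    A ↦ B
    B ↦ CA
    C ↦ DB
    D ↦ AC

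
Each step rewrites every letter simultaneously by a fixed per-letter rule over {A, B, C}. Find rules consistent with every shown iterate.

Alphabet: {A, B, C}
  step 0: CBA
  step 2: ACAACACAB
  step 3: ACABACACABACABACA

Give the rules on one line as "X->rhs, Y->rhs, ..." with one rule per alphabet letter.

  step 2 ⇒ step 3: ACAACACAB ⇒ AC·AB·AC·AC·AB·AC·AB·AC·A
    A ↦ AC
    B ↦ A
    C ↦ AB

A->AC, B->A, C->AB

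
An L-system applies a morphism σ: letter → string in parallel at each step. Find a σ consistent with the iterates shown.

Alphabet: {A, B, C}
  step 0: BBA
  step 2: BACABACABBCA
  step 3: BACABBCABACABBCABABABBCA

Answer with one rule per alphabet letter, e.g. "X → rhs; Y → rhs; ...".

A->CA, B->BA, C->BB

  step 2 ⇒ step 3: BACABACABBCA ⇒ BA·CA·BB·CA·BA·CA·BB·CA·BA·BA·BB·CA
    A ↦ CA
    B ↦ BA
    C ↦ BB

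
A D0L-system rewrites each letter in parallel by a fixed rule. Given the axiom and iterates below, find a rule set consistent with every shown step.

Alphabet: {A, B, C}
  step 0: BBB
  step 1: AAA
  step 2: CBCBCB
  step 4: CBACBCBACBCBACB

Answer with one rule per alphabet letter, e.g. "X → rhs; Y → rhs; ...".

A->CB, B->A, C->AB

  step 1 ⇒ step 2: AAA ⇒ CB·CB·CB
    A ↦ CB
  step 0 ⇒ step 1: BBB ⇒ A·A·A
    B ↦ A
    C ↦ AB  (constrained at step 2)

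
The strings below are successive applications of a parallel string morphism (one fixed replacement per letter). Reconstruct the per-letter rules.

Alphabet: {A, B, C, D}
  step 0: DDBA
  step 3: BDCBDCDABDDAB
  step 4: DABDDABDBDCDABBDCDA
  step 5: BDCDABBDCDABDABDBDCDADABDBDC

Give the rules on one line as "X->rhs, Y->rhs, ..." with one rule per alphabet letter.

A->DC, B->DA, C->D, D->B

  step 4 ⇒ step 5: DABDDABDBDCDABBDCDA ⇒ B·DC·DA·B·B·DC·DA·B·DA·B·D·B·DC·DA·DA·B·D·B·DC
    A ↦ DC
    B ↦ DA
    C ↦ D
    D ↦ B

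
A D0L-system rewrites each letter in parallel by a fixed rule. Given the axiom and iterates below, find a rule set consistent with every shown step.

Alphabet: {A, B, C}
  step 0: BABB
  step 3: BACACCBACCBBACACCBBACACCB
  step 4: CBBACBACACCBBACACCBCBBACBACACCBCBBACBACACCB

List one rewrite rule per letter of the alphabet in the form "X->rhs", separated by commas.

  step 3 ⇒ step 4: BACACCBACCBBACACCBBACACCB ⇒ CB·B·AC·B·AC·AC·CB·B·AC·AC·CB·CB·B·AC·B·AC·AC·CB·CB·B·AC·B·AC·AC·CB
    A ↦ B
    B ↦ CB
    C ↦ AC

A->B, B->CB, C->AC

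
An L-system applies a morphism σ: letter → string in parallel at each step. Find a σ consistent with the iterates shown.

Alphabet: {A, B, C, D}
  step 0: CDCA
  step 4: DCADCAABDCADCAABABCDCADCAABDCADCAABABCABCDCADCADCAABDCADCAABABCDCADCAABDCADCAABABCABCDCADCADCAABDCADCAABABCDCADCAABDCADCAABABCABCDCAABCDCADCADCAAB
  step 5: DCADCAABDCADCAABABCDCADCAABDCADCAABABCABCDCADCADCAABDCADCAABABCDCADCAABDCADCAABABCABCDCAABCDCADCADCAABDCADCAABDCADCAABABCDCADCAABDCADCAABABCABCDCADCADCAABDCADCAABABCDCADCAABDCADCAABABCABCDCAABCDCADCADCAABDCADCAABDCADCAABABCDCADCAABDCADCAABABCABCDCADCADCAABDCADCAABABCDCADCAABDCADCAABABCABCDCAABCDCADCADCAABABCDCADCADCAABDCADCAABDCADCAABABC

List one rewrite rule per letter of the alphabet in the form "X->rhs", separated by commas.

  step 4 ⇒ step 5: DCADCAABDCADCAABABCDCADCAABDCADCAABABCABCDCADCADCAABDCADCAABABCDCADCAABDCADCAABABCABCDCADCADCAABDCADCAABABCDCADCAABDCADCAABABCABCDCAABCDCADCADCAAB ⇒ DCA·DCA·AB·DCA·DCA·AB·AB·C·DCA·DCA·AB·DCA·DCA·AB·AB·C·AB·C·DCA·DCA·DCA·AB·DCA·DCA·AB·AB·C·DCA·DCA·AB·DCA·DCA·AB·AB·C·AB·C·DCA·AB·C·DCA·DCA·DCA·AB·DCA·DCA·AB·DCA·DCA·AB·AB·C·DCA·DCA·AB·DCA·DCA·AB·AB·C·AB·C·DCA·DCA·DCA·AB·DCA·DCA·AB·AB·C·DCA·DCA·AB·DCA·DCA·AB·AB·C·AB·C·DCA·AB·C·DCA·DCA·DCA·AB·DCA·DCA·AB·DCA·DCA·AB·AB·C·DCA·DCA·AB·DCA·DCA·AB·AB·C·AB·C·DCA·DCA·DCA·AB·DCA·DCA·AB·AB·C·DCA·DCA·AB·DCA·DCA·AB·AB·C·AB·C·DCA·AB·C·DCA·DCA·DCA·AB·AB·C·DCA·DCA·DCA·AB·DCA·DCA·AB·DCA·DCA·AB·AB·C
    A ↦ AB
    B ↦ C
    C ↦ DCA
    D ↦ DCA

A->AB, B->C, C->DCA, D->DCA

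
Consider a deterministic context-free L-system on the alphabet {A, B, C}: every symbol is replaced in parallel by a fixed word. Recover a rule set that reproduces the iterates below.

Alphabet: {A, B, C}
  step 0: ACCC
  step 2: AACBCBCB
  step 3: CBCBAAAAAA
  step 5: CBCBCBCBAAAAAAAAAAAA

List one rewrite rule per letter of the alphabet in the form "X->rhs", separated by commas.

A->CB, B->A, C->A

  step 2 ⇒ step 3: AACBCBCB ⇒ CB·CB·A·A·A·A·A·A
    A ↦ CB
    B ↦ A
    C ↦ A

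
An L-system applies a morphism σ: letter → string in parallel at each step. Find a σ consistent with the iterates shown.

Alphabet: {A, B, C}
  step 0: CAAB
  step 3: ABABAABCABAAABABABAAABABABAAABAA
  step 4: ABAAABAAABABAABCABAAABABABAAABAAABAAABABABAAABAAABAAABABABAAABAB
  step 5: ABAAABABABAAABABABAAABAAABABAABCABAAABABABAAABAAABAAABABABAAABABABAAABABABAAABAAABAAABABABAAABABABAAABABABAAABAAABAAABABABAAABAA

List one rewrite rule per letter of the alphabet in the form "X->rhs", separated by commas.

A->AB, B->AA, C->BC

  step 4 ⇒ step 5: ABAAABAAABABAABCABAAABABABAAABAAABAAABABABAAABAAABAAABABABAAABAB ⇒ AB·AA·AB·AB·AB·AA·AB·AB·AB·AA·AB·AA·AB·AB·AA·BC·AB·AA·AB·AB·AB·AA·AB·AA·AB·AA·AB·AB·AB·AA·AB·AB·AB·AA·AB·AB·AB·AA·AB·AA·AB·AA·AB·AB·AB·AA·AB·AB·AB·AA·AB·AB·AB·AA·AB·AA·AB·AA·AB·AB·AB·AA·AB·AA
    A ↦ AB
    B ↦ AA
    C ↦ BC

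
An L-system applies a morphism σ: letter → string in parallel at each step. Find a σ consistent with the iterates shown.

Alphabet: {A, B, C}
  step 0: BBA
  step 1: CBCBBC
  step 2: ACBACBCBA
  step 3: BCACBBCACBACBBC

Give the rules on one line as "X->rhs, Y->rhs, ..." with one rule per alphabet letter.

  step 2 ⇒ step 3: ACBACBCBA ⇒ BC·A·CB·BC·A·CB·A·CB·BC
    A ↦ BC
    B ↦ CB
    C ↦ A

A->BC, B->CB, C->A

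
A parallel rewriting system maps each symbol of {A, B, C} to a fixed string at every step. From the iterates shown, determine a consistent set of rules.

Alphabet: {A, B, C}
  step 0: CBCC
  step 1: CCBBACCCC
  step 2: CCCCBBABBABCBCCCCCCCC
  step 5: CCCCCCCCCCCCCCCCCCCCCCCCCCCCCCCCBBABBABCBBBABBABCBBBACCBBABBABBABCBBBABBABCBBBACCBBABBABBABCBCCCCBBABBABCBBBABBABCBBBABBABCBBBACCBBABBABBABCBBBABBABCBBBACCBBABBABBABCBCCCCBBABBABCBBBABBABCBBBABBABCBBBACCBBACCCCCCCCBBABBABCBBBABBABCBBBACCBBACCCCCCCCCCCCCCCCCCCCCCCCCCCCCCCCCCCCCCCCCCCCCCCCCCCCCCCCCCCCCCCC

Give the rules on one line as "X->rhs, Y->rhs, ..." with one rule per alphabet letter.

A->BCB, B->BBA, C->CC

  step 1 ⇒ step 2: CCBBACCCC ⇒ CC·CC·BBA·BBA·BCB·CC·CC·CC·CC
    A ↦ BCB
    B ↦ BBA
    C ↦ CC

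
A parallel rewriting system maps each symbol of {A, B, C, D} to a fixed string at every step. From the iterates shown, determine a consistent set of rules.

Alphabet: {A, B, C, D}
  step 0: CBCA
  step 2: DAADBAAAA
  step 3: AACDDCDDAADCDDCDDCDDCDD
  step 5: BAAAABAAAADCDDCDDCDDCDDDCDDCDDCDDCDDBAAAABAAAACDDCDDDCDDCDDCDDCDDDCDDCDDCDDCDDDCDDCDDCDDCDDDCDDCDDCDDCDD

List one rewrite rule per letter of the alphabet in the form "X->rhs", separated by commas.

A->CDD, B->D, C->B, D->AA

  step 2 ⇒ step 3: DAADBAAAA ⇒ AA·CDD·CDD·AA·D·CDD·CDD·CDD·CDD
    A ↦ CDD
    B ↦ D
    D ↦ AA
    C ↦ B  (constrained at step 0)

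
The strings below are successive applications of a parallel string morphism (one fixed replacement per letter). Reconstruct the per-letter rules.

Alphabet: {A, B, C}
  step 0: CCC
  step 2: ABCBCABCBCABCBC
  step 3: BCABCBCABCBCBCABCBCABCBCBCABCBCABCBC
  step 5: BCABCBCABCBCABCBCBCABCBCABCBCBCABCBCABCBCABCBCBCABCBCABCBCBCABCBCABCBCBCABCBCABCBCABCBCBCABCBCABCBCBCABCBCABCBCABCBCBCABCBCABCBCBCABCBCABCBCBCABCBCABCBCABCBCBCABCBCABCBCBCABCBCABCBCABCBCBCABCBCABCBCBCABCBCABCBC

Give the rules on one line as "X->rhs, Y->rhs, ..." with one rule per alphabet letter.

  step 2 ⇒ step 3: ABCBCABCBCABCBC ⇒ BC·ABC·BC·ABC·BC·BC·ABC·BC·ABC·BC·BC·ABC·BC·ABC·BC
    A ↦ BC
    B ↦ ABC
    C ↦ BC

A->BC, B->ABC, C->BC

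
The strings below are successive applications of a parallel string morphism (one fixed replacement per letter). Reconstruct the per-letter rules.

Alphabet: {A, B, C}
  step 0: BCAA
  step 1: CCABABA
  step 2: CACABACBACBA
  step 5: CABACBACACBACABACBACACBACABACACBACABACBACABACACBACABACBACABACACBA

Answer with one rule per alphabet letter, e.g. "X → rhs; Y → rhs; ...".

  step 1 ⇒ step 2: CCABABA ⇒ CA·CA·BA·C·BA·C·BA
    A ↦ BA
    B ↦ C
    C ↦ CA

A->BA, B->C, C->CA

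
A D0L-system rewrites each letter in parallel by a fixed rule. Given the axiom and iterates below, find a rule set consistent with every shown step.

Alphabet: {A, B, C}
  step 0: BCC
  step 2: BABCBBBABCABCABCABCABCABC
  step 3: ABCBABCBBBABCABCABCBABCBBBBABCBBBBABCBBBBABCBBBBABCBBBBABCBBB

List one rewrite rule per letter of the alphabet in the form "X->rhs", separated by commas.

A->B, B->ABC, C->BBB

  step 2 ⇒ step 3: BABCBBBABCABCABCABCABCABC ⇒ ABC·B·ABC·BBB·ABC·ABC·ABC·B·ABC·BBB·B·ABC·BBB·B·ABC·BBB·B·ABC·BBB·B·ABC·BBB·B·ABC·BBB
    A ↦ B
    B ↦ ABC
    C ↦ BBB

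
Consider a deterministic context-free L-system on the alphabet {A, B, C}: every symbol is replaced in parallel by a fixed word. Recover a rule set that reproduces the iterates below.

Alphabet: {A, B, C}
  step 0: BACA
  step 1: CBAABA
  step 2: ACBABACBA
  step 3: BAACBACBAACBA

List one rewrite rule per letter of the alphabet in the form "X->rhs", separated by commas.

A->BA, B->C, C->A

  step 2 ⇒ step 3: ACBABACBA ⇒ BA·A·C·BA·C·BA·A·C·BA
    A ↦ BA
    B ↦ C
    C ↦ A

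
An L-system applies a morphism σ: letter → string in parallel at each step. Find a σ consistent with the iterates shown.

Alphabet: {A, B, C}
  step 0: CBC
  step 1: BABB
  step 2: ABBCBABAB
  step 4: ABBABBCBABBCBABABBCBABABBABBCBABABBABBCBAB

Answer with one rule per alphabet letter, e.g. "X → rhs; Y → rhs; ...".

  step 1 ⇒ step 2: BABB ⇒ AB·BCB·AB·AB
    A ↦ BCB
    B ↦ AB
  step 0 ⇒ step 1: CBC ⇒ B·AB·B
    C ↦ B

A->BCB, B->AB, C->B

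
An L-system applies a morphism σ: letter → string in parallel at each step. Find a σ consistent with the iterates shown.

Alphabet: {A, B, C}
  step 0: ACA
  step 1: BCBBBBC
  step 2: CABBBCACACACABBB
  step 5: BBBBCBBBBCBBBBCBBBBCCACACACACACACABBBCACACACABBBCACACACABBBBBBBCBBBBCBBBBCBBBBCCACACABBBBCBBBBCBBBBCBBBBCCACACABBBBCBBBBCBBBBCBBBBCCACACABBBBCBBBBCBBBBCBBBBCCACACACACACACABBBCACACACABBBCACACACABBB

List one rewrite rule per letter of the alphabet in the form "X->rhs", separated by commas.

  step 1 ⇒ step 2: BCBBBBC ⇒ CA·BBB·CA·CA·CA·CA·BBB
    B ↦ CA
    C ↦ BBB
  step 0 ⇒ step 1: ACA ⇒ BC·BBB·BC
    A ↦ BC

A->BC, B->CA, C->BBB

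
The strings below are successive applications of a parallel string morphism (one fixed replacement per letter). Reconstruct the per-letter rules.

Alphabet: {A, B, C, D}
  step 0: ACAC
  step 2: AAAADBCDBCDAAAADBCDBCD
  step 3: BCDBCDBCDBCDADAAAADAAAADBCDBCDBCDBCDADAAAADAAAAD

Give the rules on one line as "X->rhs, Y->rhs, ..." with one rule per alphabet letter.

A->BCD, B->A, C->AA, D->AD

  step 2 ⇒ step 3: AAAADBCDBCDAAAADBCDBCD ⇒ BCD·BCD·BCD·BCD·AD·A·AA·AD·A·AA·AD·BCD·BCD·BCD·BCD·AD·A·AA·AD·A·AA·AD
    A ↦ BCD
    B ↦ A
    C ↦ AA
    D ↦ AD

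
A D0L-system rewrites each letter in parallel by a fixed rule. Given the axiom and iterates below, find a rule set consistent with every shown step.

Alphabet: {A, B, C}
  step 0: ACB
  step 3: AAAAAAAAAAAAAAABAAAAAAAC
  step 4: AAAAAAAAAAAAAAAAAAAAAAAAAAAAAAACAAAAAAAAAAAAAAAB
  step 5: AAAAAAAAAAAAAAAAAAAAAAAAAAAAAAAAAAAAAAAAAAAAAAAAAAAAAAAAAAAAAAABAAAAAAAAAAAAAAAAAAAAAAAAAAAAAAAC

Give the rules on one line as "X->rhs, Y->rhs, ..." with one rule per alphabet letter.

  step 4 ⇒ step 5: AAAAAAAAAAAAAAAAAAAAAAAAAAAAAAACAAAAAAAAAAAAAAAB ⇒ AA·AA·AA·AA·AA·AA·AA·AA·AA·AA·AA·AA·AA·AA·AA·AA·AA·AA·AA·AA·AA·AA·AA·AA·AA·AA·AA·AA·AA·AA·AA·AB·AA·AA·AA·AA·AA·AA·AA·AA·AA·AA·AA·AA·AA·AA·AA·AC
    A ↦ AA
    B ↦ AC
    C ↦ AB

A->AA, B->AC, C->AB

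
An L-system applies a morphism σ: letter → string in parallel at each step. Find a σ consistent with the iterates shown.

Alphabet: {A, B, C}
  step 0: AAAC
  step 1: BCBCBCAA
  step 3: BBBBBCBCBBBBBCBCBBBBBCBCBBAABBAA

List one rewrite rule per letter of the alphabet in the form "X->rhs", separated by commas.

A->BC, B->BB, C->AA

  step 0 ⇒ step 1: AAAC ⇒ BC·BC·BC·AA
    A ↦ BC
    C ↦ AA
    B ↦ BB  (constrained at step 1)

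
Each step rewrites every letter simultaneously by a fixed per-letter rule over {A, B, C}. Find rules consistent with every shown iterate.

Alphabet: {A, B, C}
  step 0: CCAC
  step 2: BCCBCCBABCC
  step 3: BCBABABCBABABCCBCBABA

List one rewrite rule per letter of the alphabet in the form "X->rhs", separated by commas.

A->C, B->BC, C->BA

  step 2 ⇒ step 3: BCCBCCBABCC ⇒ BC·BA·BA·BC·BA·BA·BC·C·BC·BA·BA
    A ↦ C
    B ↦ BC
    C ↦ BA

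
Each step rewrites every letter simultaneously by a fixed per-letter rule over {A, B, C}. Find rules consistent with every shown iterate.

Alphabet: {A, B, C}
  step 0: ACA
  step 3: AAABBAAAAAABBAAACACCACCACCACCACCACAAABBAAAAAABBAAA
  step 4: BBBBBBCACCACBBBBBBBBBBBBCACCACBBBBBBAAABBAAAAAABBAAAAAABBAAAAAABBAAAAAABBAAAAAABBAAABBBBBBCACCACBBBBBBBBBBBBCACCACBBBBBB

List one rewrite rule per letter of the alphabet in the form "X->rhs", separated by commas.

A->BB, B->CAC, C->AAA

  step 3 ⇒ step 4: AAABBAAAAAABBAAACACCACCACCACCACCACAAABBAAAAAABBAAA ⇒ BB·BB·BB·CAC·CAC·BB·BB·BB·BB·BB·BB·CAC·CAC·BB·BB·BB·AAA·BB·AAA·AAA·BB·AAA·AAA·BB·AAA·AAA·BB·AAA·AAA·BB·AAA·AAA·BB·AAA·BB·BB·BB·CAC·CAC·BB·BB·BB·BB·BB·BB·CAC·CAC·BB·BB·BB
    A ↦ BB
    B ↦ CAC
    C ↦ AAA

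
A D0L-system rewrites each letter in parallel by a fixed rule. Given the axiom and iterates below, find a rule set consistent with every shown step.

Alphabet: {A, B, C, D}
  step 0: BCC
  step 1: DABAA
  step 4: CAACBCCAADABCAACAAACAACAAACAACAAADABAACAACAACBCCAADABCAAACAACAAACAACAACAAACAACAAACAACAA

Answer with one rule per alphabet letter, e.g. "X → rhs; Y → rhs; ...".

A->CAA, B->DAB, C->A, D->CBC

  step 0 ⇒ step 1: BCC ⇒ DAB·A·A
    B ↦ DAB
    C ↦ A
    A ↦ CAA  (constrained at step 1)
    D ↦ CBC  (constrained at step 1)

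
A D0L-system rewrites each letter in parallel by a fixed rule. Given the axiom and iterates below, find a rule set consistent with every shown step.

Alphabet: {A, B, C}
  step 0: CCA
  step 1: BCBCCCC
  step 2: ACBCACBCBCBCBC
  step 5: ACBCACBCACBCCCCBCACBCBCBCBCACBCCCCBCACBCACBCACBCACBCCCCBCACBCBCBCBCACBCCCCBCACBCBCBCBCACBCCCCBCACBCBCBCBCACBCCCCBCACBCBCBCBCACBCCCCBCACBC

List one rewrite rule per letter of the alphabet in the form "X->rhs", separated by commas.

  step 1 ⇒ step 2: BCBCCCC ⇒ AC·BC·AC·BC·BC·BC·BC
    B ↦ AC
    C ↦ BC
  step 0 ⇒ step 1: CCA ⇒ BC·BC·CCC
    A ↦ CCC

A->CCC, B->AC, C->BC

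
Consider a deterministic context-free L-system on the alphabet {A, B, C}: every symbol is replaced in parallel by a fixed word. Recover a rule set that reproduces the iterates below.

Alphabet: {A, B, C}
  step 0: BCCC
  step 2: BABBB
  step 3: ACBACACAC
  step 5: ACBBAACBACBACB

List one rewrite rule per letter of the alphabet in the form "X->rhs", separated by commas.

  step 2 ⇒ step 3: BABBB ⇒ AC·B·AC·AC·AC
    A ↦ B
    B ↦ AC
    C ↦ A  (constrained at step 0)

A->B, B->AC, C->A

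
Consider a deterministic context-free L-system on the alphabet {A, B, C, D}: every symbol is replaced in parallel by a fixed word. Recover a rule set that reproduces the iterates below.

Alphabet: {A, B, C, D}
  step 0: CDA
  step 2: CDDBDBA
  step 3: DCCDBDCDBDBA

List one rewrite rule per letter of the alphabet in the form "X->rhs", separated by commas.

A->BA, B->DBD, C->D, D->C

  step 2 ⇒ step 3: CDDBDBA ⇒ D·C·C·DBD·C·DBD·BA
    A ↦ BA
    B ↦ DBD
    C ↦ D
    D ↦ C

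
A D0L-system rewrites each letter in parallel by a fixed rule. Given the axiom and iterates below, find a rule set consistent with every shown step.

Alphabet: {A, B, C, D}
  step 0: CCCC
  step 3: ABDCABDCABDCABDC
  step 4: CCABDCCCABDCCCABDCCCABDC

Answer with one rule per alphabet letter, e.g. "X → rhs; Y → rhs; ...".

A->CC, B->A, C->DC, D->B

  step 3 ⇒ step 4: ABDCABDCABDCABDC ⇒ CC·A·B·DC·CC·A·B·DC·CC·A·B·DC·CC·A·B·DC
    A ↦ CC
    B ↦ A
    C ↦ DC
    D ↦ B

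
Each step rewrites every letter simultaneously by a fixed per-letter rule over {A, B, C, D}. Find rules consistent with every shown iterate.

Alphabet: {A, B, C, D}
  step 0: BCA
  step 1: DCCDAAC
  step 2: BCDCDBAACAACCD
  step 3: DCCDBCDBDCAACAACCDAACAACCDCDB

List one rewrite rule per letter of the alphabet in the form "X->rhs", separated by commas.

A->AAC, B->DC, C->CD, D->B

  step 2 ⇒ step 3: BCDCDBAACAACCD ⇒ DC·CD·B·CD·B·DC·AAC·AAC·CD·AAC·AAC·CD·CD·B
    A ↦ AAC
    B ↦ DC
    C ↦ CD
    D ↦ B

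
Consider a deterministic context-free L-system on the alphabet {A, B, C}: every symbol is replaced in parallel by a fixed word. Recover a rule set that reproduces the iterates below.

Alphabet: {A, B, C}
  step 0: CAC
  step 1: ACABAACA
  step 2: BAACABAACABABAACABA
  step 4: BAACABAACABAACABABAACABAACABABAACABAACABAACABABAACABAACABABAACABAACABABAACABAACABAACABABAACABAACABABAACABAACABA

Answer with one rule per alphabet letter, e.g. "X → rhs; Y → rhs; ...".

A->BA, B->ACA, C->ACA

  step 1 ⇒ step 2: ACABAACA ⇒ BA·ACA·BA·ACA·BA·BA·ACA·BA
    A ↦ BA
    B ↦ ACA
    C ↦ ACA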